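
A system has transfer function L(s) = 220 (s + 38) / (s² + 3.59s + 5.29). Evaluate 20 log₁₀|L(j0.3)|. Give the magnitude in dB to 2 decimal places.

|j0.3 + 38| = √(0.3² + 38²) = 38
|(j0.3)² + 3.59(j0.3) + 5.29| = |5.2 + j1.077| = 5.31
|L(j0.3)| = 220 × 38 / 5.31 = 1574.3
20 log₁₀(1574.3) = 63.942 dB

63.94 dB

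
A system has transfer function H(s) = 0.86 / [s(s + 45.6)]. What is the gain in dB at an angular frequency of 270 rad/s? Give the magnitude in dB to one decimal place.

|j270 + 45.6| = √(270² + 45.6²) = 273.8
|j270| = 270
|H(j270)| = 0.86 / (273.8 × 270) = 1.1632e-05
20 log₁₀(1.1632e-05) = -98.69 dB

-98.7 dB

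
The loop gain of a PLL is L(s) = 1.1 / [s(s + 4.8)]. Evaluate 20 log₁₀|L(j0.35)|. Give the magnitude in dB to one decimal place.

-3.7 dB

|j0.35 + 4.8| = √(0.35² + 4.8²) = 4.813
|j0.35| = 0.35
|L(j0.35)| = 1.1 / (4.813 × 0.35) = 0.65303
20 log₁₀(0.65303) = -3.70 dB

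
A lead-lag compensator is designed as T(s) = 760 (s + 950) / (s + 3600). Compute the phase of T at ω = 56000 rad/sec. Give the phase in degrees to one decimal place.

∠(j56000 + 950) = arctan(56000/950) = 89.03°
∠(j56000 + 3600) = arctan(56000/3600) = 86.32°
∠T(j56000) = 89.03° − 86.32° = 2.71°

2.7 deg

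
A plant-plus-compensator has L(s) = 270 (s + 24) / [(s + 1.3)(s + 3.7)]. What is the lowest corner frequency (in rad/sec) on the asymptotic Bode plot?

1.3 rad/sec

Break frequencies occur at each pole and zero magnitude: 1.3 rad/sec, 3.7 rad/sec, 24 rad/sec.
The lowest is 1.3 rad/sec.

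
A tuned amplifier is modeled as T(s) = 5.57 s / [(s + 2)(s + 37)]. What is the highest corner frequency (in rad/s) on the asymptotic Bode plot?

37 rad/s

Break frequencies occur at each pole and zero magnitude: 2 rad/s, 37 rad/s.
The highest is 37 rad/s.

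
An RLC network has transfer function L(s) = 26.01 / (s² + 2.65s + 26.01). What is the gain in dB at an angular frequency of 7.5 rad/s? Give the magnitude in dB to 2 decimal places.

-2.87 dB

|(j7.5)² + 2.65(j7.5) + 26.01| = |-30.24 + j19.875| = 36.19
|L(j7.5)| = 26.01 / 36.19 = 0.71877
20 log₁₀(0.71877) = -2.868 dB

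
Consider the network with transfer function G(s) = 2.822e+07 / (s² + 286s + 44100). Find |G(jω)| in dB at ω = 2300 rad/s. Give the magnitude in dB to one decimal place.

|(j2300)² + 286(j2300) + 44100| = |-5.2459e+06 + j6.578e+05| = 5.287e+06
|G(j2300)| = 2.822e+07 / 5.287e+06 = 5.3376
20 log₁₀(5.3376) = 14.55 dB

14.5 dB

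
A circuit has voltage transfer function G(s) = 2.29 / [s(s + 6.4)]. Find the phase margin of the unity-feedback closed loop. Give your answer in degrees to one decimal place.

86.8 deg

Gain crossover: |G(jω)| = 1 at ω ≈ 0.357 rad s⁻¹.
∠G(j0.357) = −90° − arctan(0.357/6.4) ≈ -93.20°
PM = 180° + (-93.20°) = 86.80°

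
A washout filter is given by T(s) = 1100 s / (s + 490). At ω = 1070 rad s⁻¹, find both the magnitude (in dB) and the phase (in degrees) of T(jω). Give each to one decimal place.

|T| = 60.0 dB, ∠T = 24.6°

|j1070| = 1070
|j1070 + 490| = √(1070² + 490²) = 1177
|T(j1070)| = 1100 × 1070 / 1177 = 1000.1
20 log₁₀(1000.1) = 60.00 dB
∠(j1070) = 90.00°
∠(j1070 + 490) = arctan(1070/490) = 65.39°
∠T(j1070) = 90.00° − 65.39° = 24.61°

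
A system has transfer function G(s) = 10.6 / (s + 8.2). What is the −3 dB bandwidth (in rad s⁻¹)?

8.2 rad s⁻¹

For a single-pole low-pass, the −3 dB point is at the pole: ω = 8.2 rad s⁻¹.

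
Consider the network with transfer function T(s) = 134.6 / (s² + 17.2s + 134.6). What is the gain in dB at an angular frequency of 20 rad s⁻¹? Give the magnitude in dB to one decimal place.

|(j20)² + 17.2(j20) + 134.6| = |-265.4 + j344| = 434.5
|T(j20)| = 134.6 / 434.5 = 0.3098
20 log₁₀(0.3098) = -10.18 dB

-10.2 dB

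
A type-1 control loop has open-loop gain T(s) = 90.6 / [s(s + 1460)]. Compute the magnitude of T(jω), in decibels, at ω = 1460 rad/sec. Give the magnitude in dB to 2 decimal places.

|j1460 + 1460| = √(1460² + 1460²) = 2065
|j1460| = 1460
|T(j1460)| = 90.6 / (2065 × 1460) = 3.0054e-05
20 log₁₀(3.0054e-05) = -90.442 dB

-90.44 dB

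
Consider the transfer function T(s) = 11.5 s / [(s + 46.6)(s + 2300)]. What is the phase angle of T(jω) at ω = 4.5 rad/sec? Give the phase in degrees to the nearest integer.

84 deg

∠(j4.5) = 90.00°
∠(j4.5 + 46.6) = arctan(4.5/46.6) = 5.52°
∠(j4.5 + 2300) = arctan(4.5/2300) = 0.11°
∠T(j4.5) = 90.00° − (5.52° + 0.11°) = 84.37°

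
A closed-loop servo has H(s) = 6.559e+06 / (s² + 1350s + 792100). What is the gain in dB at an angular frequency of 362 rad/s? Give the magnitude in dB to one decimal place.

18.0 dB

|(j362)² + 1350(j362) + 792100| = |6.6106e+05 + j4.887e+05| = 8.221e+05
|H(j362)| = 6.559e+06 / 8.221e+05 = 7.9785
20 log₁₀(7.9785) = 18.04 dB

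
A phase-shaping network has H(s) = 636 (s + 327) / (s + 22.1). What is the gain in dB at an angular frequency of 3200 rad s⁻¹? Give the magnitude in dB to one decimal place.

|j3200 + 327| = √(3200² + 327²) = 3217
|j3200 + 22.1| = √(3200² + 22.1²) = 3200
|H(j3200)| = 636 × 3217 / 3200 = 639.3
20 log₁₀(639.3) = 56.11 dB

56.1 dB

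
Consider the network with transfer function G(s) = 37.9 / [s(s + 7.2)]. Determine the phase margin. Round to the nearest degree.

Gain crossover: |G(jω)| = 1 at ω ≈ 4.47 rad s⁻¹.
∠G(j4.47) = −90° − arctan(4.47/7.2) ≈ -121.84°
PM = 180° + (-121.84°) = 58.16°

58 deg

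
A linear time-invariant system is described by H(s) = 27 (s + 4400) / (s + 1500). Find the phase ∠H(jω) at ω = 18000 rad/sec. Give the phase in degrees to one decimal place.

∠(j18000 + 4400) = arctan(18000/4400) = 76.26°
∠(j18000 + 1500) = arctan(18000/1500) = 85.24°
∠H(j18000) = 76.26° − 85.24° = -8.97°

-9.0°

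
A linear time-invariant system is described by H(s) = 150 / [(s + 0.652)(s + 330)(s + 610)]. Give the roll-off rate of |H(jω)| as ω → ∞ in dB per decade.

-60 dB/decade

With 0 zeros and 3 poles, the high-frequency asymptotic slope is 20 × (0 − 3) = -60 dB/decade.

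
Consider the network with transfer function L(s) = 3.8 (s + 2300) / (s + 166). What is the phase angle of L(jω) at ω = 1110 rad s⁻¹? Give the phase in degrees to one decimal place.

-55.7°

∠(j1110 + 2300) = arctan(1110/2300) = 25.76°
∠(j1110 + 166) = arctan(1110/166) = 81.49°
∠L(j1110) = 25.76° − 81.49° = -55.73°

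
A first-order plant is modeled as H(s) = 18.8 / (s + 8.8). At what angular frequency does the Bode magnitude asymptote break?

8.8 rad/s

The single real pole at s = −8.8 gives a corner at ω = 8.8 rad/s.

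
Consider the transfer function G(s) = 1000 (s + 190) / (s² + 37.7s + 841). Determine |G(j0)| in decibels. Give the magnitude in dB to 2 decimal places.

G(0) = 1000 × 190 / 841 = 225.92
20 log₁₀(225.92) = 47.079 dB

47.08 dB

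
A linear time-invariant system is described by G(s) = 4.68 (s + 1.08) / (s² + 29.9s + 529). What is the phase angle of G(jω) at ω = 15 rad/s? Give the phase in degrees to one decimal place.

∠(j15 + 1.08) = arctan(15/1.08) = 85.88°
∠[(j15)² + 29.9(j15) + 529] = ∠[304 + j448.5] = 55.87°
∠G(j15) = 85.88° − 55.87° = 30.01°

30.0 deg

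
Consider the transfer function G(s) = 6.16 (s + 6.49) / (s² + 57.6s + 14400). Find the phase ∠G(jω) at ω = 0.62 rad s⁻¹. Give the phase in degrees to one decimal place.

∠(j0.62 + 6.49) = arctan(0.62/6.49) = 5.46°
∠[(j0.62)² + 57.6(j0.62) + 14400] = ∠[14400 + j35.712] = 0.14°
∠G(j0.62) = 5.46° − 0.14° = 5.31°

5.3°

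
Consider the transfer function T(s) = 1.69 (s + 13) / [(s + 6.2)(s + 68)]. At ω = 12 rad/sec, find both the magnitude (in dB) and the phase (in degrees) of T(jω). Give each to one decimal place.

|T| = -29.9 dB, ∠T = -30.0 deg

|j12 + 13| = √(12² + 13²) = 17.69
|j12 + 6.2| = √(12² + 6.2²) = 13.51
|j12 + 68| = √(12² + 68²) = 69.05
|T(j12)| = 1.69 × 17.69 / (13.51 × 69.05) = 0.032058
20 log₁₀(0.032058) = -29.88 dB
∠(j12 + 13) = arctan(12/13) = 42.71°
∠(j12 + 6.2) = arctan(12/6.2) = 62.68°
∠(j12 + 68) = arctan(12/68) = 10.01°
∠T(j12) = 42.71° − (62.68° + 10.01°) = -29.97°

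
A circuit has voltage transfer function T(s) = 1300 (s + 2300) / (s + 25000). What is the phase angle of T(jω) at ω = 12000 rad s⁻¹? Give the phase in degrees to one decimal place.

53.5 deg

∠(j12000 + 2300) = arctan(12000/2300) = 79.15°
∠(j12000 + 25000) = arctan(12000/25000) = 25.64°
∠T(j12000) = 79.15° − 25.64° = 53.51°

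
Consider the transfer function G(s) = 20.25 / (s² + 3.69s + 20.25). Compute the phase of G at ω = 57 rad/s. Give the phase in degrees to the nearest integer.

-176°

∠[(j57)² + 3.69(j57) + 20.25] = ∠[-3228.8 + j210.33] = 176.27°
∠G(j57) = −176.27° = -176.27°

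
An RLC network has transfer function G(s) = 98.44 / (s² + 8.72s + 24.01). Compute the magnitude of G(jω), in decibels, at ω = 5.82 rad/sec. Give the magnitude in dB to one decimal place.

5.6 dB

|(j5.82)² + 8.72(j5.82) + 24.01| = |-9.8624 + j50.75| = 51.7
|G(j5.82)| = 98.44 / 51.7 = 1.9041
20 log₁₀(1.9041) = 5.59 dB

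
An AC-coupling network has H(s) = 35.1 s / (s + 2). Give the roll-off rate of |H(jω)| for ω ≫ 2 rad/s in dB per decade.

0 dB/decade

With 1 zero and 1 pole, the high-frequency asymptotic slope is 20 × (1 − 1) = 0 dB/decade.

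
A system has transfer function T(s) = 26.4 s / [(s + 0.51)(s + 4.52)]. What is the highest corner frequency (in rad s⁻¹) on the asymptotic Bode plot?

Break frequencies occur at each pole and zero magnitude: 0.51 rad s⁻¹, 4.52 rad s⁻¹.
The highest is 4.52 rad s⁻¹.

4.52 rad s⁻¹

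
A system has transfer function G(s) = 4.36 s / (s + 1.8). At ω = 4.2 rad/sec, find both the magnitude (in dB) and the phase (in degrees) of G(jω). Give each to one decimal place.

|j4.2| = 4.2
|j4.2 + 1.8| = √(4.2² + 1.8²) = 4.569
|G(j4.2)| = 4.36 × 4.2 / 4.569 = 4.0075
20 log₁₀(4.0075) = 12.06 dB
∠(j4.2) = 90.00°
∠(j4.2 + 1.8) = arctan(4.2/1.8) = 66.80°
∠G(j4.2) = 90.00° − 66.80° = 23.20°

|G| = 12.1 dB, ∠G = 23.2 deg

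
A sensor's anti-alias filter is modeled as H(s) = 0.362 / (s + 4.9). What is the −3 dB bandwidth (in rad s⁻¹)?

4.9 rad s⁻¹

For a single-pole low-pass, the −3 dB point is at the pole: ω = 4.9 rad s⁻¹.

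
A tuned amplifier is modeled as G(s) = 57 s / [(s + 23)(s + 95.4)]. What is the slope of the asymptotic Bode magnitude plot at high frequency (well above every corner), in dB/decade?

With 1 zero and 2 poles, the high-frequency asymptotic slope is 20 × (1 − 2) = -20 dB/decade.

-20 dB/decade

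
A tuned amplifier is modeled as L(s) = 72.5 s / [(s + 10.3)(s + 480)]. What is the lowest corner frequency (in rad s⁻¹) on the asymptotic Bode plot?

Break frequencies occur at each pole and zero magnitude: 10.3 rad s⁻¹, 480 rad s⁻¹.
The lowest is 10.3 rad s⁻¹.

10.3 rad s⁻¹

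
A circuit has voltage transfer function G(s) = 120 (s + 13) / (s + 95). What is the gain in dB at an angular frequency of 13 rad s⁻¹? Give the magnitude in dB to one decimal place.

|j13 + 13| = √(13² + 13²) = 18.38
|j13 + 95| = √(13² + 95²) = 95.89
|G(j13)| = 120 × 18.38 / 95.89 = 23.008
20 log₁₀(23.008) = 27.24 dB

27.2 dB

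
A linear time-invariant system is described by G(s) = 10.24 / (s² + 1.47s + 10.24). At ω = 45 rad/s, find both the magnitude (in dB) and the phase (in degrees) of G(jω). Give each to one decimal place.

|(j45)² + 1.47(j45) + 10.24| = |-2014.8 + j66.15| = 2016
|G(j45)| = 10.24 / 2016 = 0.0050798
20 log₁₀(0.0050798) = -45.88 dB
∠[(j45)² + 1.47(j45) + 10.24] = ∠[-2014.8 + j66.15] = 178.12°
∠G(j45) = −178.12° = -178.12°

|G| = -45.9 dB, ∠G = -178.1 deg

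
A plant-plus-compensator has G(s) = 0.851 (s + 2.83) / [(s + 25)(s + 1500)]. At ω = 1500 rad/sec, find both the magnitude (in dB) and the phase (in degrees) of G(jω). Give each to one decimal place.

|j1500 + 2.83| = √(1500² + 2.83²) = 1500
|j1500 + 25| = √(1500² + 25²) = 1500
|j1500 + 1500| = √(1500² + 1500²) = 2121
|G(j1500)| = 0.851 × 1500 / (1500 × 2121) = 0.00040111
20 log₁₀(0.00040111) = -67.93 dB
∠(j1500 + 2.83) = arctan(1500/2.83) = 89.89°
∠(j1500 + 25) = arctan(1500/25) = 89.05°
∠(j1500 + 1500) = arctan(1500/1500) = 45.00°
∠G(j1500) = 89.89° − (89.05° + 45.00°) = -44.15°

|G| = -67.9 dB, ∠G = -44.2°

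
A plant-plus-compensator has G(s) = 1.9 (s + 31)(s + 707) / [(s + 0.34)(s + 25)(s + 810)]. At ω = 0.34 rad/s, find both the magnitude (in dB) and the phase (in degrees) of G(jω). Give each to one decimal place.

|j0.34 + 31| = √(0.34² + 31²) = 31
|j0.34 + 707| = √(0.34² + 707²) = 707
|j0.34 + 0.34| = √(0.34² + 0.34²) = 0.4808
|j0.34 + 25| = √(0.34² + 25²) = 25
|j0.34 + 810| = √(0.34² + 810²) = 810
|G(j0.34)| = 1.9 × 31 × 707 / (0.4808 × 25 × 810) = 4.2766
20 log₁₀(4.2766) = 12.62 dB
∠(j0.34 + 31) = arctan(0.34/31) = 0.63°
∠(j0.34 + 707) = arctan(0.34/707) = 0.03°
∠(j0.34 + 0.34) = arctan(0.34/0.34) = 45.00°
∠(j0.34 + 25) = arctan(0.34/25) = 0.78°
∠(j0.34 + 810) = arctan(0.34/810) = 0.02°
∠G(j0.34) = 0.63° + 0.03° − (45.00° + 0.78° + 0.02°) = -45.15°

|G| = 12.6 dB, ∠G = -45.1°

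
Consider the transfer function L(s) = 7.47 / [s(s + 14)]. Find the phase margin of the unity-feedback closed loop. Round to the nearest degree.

88°

Gain crossover: |L(jω)| = 1 at ω ≈ 0.533 rad/sec.
∠L(j0.533) = −90° − arctan(0.533/14) ≈ -92.18°
PM = 180° + (-92.18°) = 87.82°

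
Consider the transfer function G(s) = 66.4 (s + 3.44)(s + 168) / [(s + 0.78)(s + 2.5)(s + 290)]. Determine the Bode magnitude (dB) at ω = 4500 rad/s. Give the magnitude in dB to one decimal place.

-36.6 dB

|j4500 + 3.44| = √(4500² + 3.44²) = 4500
|j4500 + 168| = √(4500² + 168²) = 4503
|j4500 + 0.78| = √(4500² + 0.78²) = 4500
|j4500 + 2.5| = √(4500² + 2.5²) = 4500
|j4500 + 290| = √(4500² + 290²) = 4509
|G(j4500)| = 66.4 × 4500 × 4503 / (4500 × 4500 × 4509) = 0.014735
20 log₁₀(0.014735) = -36.63 dB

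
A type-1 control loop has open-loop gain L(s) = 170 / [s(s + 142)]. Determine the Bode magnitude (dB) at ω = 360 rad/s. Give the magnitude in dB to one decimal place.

-58.3 dB

|j360 + 142| = √(360² + 142²) = 387
|j360| = 360
|L(j360)| = 170 / (387 × 360) = 0.0012202
20 log₁₀(0.0012202) = -58.27 dB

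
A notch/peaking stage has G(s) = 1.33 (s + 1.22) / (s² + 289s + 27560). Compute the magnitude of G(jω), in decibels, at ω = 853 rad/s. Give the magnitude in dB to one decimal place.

-56.3 dB

|j853 + 1.22| = √(853² + 1.22²) = 853
|(j853)² + 289(j853) + 27560| = |-7.0005e+05 + j2.4652e+05| = 7.422e+05
|G(j853)| = 1.33 × 853 / 7.422e+05 = 0.0015286
20 log₁₀(0.0015286) = -56.31 dB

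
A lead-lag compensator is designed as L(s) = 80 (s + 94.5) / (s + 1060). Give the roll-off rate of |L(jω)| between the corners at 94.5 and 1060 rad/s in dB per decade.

20 dB/decade

In this band the factors already past their corner are: zero at 94.5; net slope = 20 dB/decade.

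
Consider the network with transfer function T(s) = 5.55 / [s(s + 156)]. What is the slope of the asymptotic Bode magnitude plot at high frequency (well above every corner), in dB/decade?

With 0 zeros and 2 poles, the high-frequency asymptotic slope is 20 × (0 − 2) = -40 dB/decade.

-40 dB/decade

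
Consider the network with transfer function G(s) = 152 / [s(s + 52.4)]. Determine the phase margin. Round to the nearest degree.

Gain crossover: |G(jω)| = 1 at ω ≈ 2.9 rad s⁻¹.
∠G(j2.9) = −90° − arctan(2.9/52.4) ≈ -93.16°
PM = 180° + (-93.16°) = 86.84°

87°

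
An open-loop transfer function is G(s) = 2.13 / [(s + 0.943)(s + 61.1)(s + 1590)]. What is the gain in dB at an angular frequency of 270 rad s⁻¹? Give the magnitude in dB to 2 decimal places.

|j270 + 0.943| = √(270² + 0.943²) = 270
|j270 + 61.1| = √(270² + 61.1²) = 276.8
|j270 + 1590| = √(270² + 1590²) = 1613
|G(j270)| = 2.13 / (270 × 276.8 × 1613) = 1.767e-08
20 log₁₀(1.767e-08) = -155.055 dB

-155.06 dB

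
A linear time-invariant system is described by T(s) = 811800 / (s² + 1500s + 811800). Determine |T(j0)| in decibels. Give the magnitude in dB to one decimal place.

0.0 dB

T(0) = 811800 / 811800 = 1
20 log₁₀(1) = 0.00 dB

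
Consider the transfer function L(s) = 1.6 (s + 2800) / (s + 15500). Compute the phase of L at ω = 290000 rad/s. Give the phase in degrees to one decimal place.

2.5°

∠(j290000 + 2800) = arctan(290000/2800) = 89.45°
∠(j290000 + 15500) = arctan(290000/15500) = 86.94°
∠L(j290000) = 89.45° − 86.94° = 2.51°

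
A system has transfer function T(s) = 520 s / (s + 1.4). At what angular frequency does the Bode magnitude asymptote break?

The single real pole at s = −1.4 gives a corner at ω = 1.4 rad/sec.

1.4 rad/sec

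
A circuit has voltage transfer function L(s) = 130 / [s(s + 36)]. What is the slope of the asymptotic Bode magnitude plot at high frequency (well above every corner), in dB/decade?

-40 dB/decade

With 0 zeros and 2 poles, the high-frequency asymptotic slope is 20 × (0 − 2) = -40 dB/decade.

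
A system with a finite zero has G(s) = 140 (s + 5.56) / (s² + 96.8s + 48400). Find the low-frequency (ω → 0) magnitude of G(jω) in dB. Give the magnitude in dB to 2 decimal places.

-35.87 dB

G(0) = 140 × 5.56 / 48400 = 0.016083
20 log₁₀(0.016083) = -35.873 dB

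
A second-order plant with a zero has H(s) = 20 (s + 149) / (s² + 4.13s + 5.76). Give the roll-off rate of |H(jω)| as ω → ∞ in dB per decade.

-20 dB/decade

With 1 zero and 2 poles, the high-frequency asymptotic slope is 20 × (1 − 2) = -20 dB/decade.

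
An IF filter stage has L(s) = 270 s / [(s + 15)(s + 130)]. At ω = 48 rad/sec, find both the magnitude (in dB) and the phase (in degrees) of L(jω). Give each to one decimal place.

|j48| = 48
|j48 + 15| = √(48² + 15²) = 50.29
|j48 + 130| = √(48² + 130²) = 138.6
|L(j48)| = 270 × 48 / (50.29 × 138.6) = 1.8597
20 log₁₀(1.8597) = 5.39 dB
∠(j48) = 90.00°
∠(j48 + 15) = arctan(48/15) = 72.65°
∠(j48 + 130) = arctan(48/130) = 20.27°
∠L(j48) = 90.00° − (72.65° + 20.27°) = -2.91°

|L| = 5.4 dB, ∠L = -2.9°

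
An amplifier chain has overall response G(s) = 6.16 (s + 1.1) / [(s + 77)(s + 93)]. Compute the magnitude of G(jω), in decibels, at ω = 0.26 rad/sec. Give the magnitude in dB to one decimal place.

-60.2 dB

|j0.26 + 1.1| = √(0.26² + 1.1²) = 1.13
|j0.26 + 77| = √(0.26² + 77²) = 77
|j0.26 + 93| = √(0.26² + 93²) = 93
|G(j0.26)| = 6.16 × 1.13 / (77 × 93) = 0.0009723
20 log₁₀(0.0009723) = -60.24 dB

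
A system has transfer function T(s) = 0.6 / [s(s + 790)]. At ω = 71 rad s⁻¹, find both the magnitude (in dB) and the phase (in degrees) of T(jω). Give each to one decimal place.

|j71 + 790| = √(71² + 790²) = 793.2
|j71| = 71
|T(j71)| = 0.6 / (793.2 × 71) = 1.0654e-05
20 log₁₀(1.0654e-05) = -99.45 dB
∠(j71 + 790) = arctan(71/790) = 5.14°
∠(j71) = 90.00°
∠T(j71) = − (5.14° + 90.00°) = -95.14°

|T| = -99.4 dB, ∠T = -95.1°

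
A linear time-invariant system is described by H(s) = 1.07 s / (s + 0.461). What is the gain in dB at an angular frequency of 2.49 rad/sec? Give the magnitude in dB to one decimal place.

0.4 dB

|j2.49| = 2.49
|j2.49 + 0.461| = √(2.49² + 0.461²) = 2.532
|H(j2.49)| = 1.07 × 2.49 / 2.532 = 1.0521
20 log₁₀(1.0521) = 0.44 dB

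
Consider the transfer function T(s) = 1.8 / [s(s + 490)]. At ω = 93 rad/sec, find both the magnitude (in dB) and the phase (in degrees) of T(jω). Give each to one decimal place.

|T| = -88.2 dB, ∠T = -100.7°

|j93 + 490| = √(93² + 490²) = 498.7
|j93| = 93
|T(j93)| = 1.8 / (498.7 × 93) = 3.8807e-05
20 log₁₀(3.8807e-05) = -88.22 dB
∠(j93 + 490) = arctan(93/490) = 10.75°
∠(j93) = 90.00°
∠T(j93) = − (10.75° + 90.00°) = -100.75°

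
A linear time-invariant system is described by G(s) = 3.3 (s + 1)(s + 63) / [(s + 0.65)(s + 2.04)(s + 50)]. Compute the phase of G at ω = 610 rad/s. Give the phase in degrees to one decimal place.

-91.1°

∠(j610 + 1) = arctan(610/1) = 89.91°
∠(j610 + 63) = arctan(610/63) = 84.10°
∠(j610 + 0.65) = arctan(610/0.65) = 89.94°
∠(j610 + 2.04) = arctan(610/2.04) = 89.81°
∠(j610 + 50) = arctan(610/50) = 85.31°
∠G(j610) = 89.91° + 84.10° − (89.94° + 89.81° + 85.31°) = -91.05°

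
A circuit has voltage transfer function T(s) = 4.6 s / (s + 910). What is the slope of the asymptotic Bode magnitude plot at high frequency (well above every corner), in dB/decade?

0 dB/decade

With 1 zero and 1 pole, the high-frequency asymptotic slope is 20 × (1 − 1) = 0 dB/decade.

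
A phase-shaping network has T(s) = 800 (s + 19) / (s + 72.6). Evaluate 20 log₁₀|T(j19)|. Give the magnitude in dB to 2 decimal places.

49.14 dB

|j19 + 19| = √(19² + 19²) = 26.87
|j19 + 72.6| = √(19² + 72.6²) = 75.05
|T(j19)| = 800 × 26.87 / 75.05 = 286.44
20 log₁₀(286.44) = 49.141 dB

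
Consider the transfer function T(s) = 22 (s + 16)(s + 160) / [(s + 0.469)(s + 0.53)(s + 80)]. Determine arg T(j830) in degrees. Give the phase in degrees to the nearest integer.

-96 deg

∠(j830 + 16) = arctan(830/16) = 88.90°
∠(j830 + 160) = arctan(830/160) = 79.09°
∠(j830 + 0.469) = arctan(830/0.469) = 89.97°
∠(j830 + 0.53) = arctan(830/0.53) = 89.96°
∠(j830 + 80) = arctan(830/80) = 84.49°
∠T(j830) = 88.90° + 79.09° − (89.97° + 89.96° + 84.49°) = -96.44°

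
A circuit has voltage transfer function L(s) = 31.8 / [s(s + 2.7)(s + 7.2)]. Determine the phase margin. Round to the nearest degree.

51°

Gain crossover: |L(jω)| = 1 at ω ≈ 1.42 rad/s.
∠L(j1.42) = −90° − arctan(1.42/2.7) − arctan(1.42/7.2) ≈ -128.91°
PM = 180° + (-128.91°) = 51.09°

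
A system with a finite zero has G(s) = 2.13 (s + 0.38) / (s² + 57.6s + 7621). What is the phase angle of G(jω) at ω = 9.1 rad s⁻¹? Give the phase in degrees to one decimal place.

∠(j9.1 + 0.38) = arctan(9.1/0.38) = 87.61°
∠[(j9.1)² + 57.6(j9.1) + 7621] = ∠[7538.2 + j524.16] = 3.98°
∠G(j9.1) = 87.61° − 3.98° = 83.63°

83.6°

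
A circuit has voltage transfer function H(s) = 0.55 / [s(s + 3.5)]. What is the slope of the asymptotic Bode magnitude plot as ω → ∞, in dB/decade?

With 0 zeros and 2 poles, the high-frequency asymptotic slope is 20 × (0 − 2) = -40 dB/decade.

-40 dB/decade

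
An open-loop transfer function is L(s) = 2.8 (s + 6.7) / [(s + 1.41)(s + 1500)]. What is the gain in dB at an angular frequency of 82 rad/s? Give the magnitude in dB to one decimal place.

-54.6 dB

|j82 + 6.7| = √(82² + 6.7²) = 82.27
|j82 + 1.41| = √(82² + 1.41²) = 82.01
|j82 + 1500| = √(82² + 1500²) = 1502
|L(j82)| = 2.8 × 82.27 / (82.01 × 1502) = 0.0018698
20 log₁₀(0.0018698) = -54.56 dB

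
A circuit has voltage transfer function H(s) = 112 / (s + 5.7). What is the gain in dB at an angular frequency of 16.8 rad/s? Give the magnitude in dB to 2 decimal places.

|j16.8 + 5.7| = √(16.8² + 5.7²) = 17.74
|H(j16.8)| = 112 / 17.74 = 6.3132
20 log₁₀(6.3132) = 16.005 dB

16.00 dB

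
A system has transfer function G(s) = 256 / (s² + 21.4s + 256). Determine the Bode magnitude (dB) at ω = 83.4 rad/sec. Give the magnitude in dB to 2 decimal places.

|(j83.4)² + 21.4(j83.4) + 256| = |-6699.6 + j1784.8| = 6933
|G(j83.4)| = 256 / 6933 = 0.036924
20 log₁₀(0.036924) = -28.654 dB

-28.65 dB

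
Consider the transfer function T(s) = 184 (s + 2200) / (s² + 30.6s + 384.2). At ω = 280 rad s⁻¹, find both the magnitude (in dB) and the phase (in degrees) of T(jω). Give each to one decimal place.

|T| = 14.3 dB, ∠T = -166.5°

|j280 + 2200| = √(280² + 2200²) = 2218
|(j280)² + 30.6(j280) + 384.2| = |-78016 + j8568| = 7.848e+04
|T(j280)| = 184 × 2218 / 7.848e+04 = 5.1993
20 log₁₀(5.1993) = 14.32 dB
∠(j280 + 2200) = arctan(280/2200) = 7.25°
∠[(j280)² + 30.6(j280) + 384.2] = ∠[-78016 + j8568] = 173.73°
∠T(j280) = 7.25° − 173.73° = -166.48°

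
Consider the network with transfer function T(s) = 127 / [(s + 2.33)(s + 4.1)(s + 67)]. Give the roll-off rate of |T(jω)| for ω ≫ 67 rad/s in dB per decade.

-60 dB/decade

With 0 zeros and 3 poles, the high-frequency asymptotic slope is 20 × (0 − 3) = -60 dB/decade.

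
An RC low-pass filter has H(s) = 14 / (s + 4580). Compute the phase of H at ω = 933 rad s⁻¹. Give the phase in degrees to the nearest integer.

∠(j933 + 4580) = arctan(933/4580) = 11.51°
∠H(j933) = −11.51° = -11.51°

-12 deg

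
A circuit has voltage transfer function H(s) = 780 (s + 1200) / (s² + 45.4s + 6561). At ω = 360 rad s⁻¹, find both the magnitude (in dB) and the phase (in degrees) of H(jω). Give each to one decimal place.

|j360 + 1200| = √(360² + 1200²) = 1253
|(j360)² + 45.4(j360) + 6561| = |-1.2304e+05 + j16344| = 1.241e+05
|H(j360)| = 780 × 1253 / 1.241e+05 = 7.8731
20 log₁₀(7.8731) = 17.92 dB
∠(j360 + 1200) = arctan(360/1200) = 16.70°
∠[(j360)² + 45.4(j360) + 6561] = ∠[-1.2304e+05 + j16344] = 172.43°
∠H(j360) = 16.70° − 172.43° = -155.73°

|H| = 17.9 dB, ∠H = -155.7 deg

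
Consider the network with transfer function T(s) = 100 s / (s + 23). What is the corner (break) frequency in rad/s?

23 rad/s

The single real pole at s = −23 gives a corner at ω = 23 rad/s.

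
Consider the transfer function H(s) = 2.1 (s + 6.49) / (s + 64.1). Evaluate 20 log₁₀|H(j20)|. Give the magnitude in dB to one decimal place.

|j20 + 6.49| = √(20² + 6.49²) = 21.03
|j20 + 64.1| = √(20² + 64.1²) = 67.15
|H(j20)| = 2.1 × 21.03 / 67.15 = 0.65759
20 log₁₀(0.65759) = -3.64 dB

-3.6 dB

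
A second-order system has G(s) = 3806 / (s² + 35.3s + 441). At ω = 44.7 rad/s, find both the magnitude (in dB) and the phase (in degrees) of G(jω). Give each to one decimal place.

|G| = 4.7 dB, ∠G = -134.6°

|(j44.7)² + 35.3(j44.7) + 441| = |-1557.1 + j1577.9| = 2217
|G(j44.7)| = 3806 / 2217 = 1.7169
20 log₁₀(1.7169) = 4.69 dB
∠[(j44.7)² + 35.3(j44.7) + 441] = ∠[-1557.1 + j1577.9] = 134.62°
∠G(j44.7) = −134.62° = -134.62°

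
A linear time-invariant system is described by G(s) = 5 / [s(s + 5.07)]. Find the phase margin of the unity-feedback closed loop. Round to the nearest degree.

79°

Gain crossover: |G(jω)| = 1 at ω ≈ 0.969 rad s⁻¹.
∠G(j0.969) = −90° − arctan(0.969/5.07) ≈ -100.82°
PM = 180° + (-100.82°) = 79.18°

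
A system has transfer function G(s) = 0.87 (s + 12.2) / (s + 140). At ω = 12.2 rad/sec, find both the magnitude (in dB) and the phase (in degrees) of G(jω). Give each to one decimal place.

|j12.2 + 12.2| = √(12.2² + 12.2²) = 17.25
|j12.2 + 140| = √(12.2² + 140²) = 140.5
|G(j12.2)| = 0.87 × 17.25 / 140.5 = 0.10681
20 log₁₀(0.10681) = -19.43 dB
∠(j12.2 + 12.2) = arctan(12.2/12.2) = 45.00°
∠(j12.2 + 140) = arctan(12.2/140) = 4.98°
∠G(j12.2) = 45.00° − 4.98° = 40.02°

|G| = -19.4 dB, ∠G = 40.0°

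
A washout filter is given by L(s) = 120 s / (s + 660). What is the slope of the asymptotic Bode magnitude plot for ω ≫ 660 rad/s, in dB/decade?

0 dB/decade

With 1 zero and 1 pole, the high-frequency asymptotic slope is 20 × (1 − 1) = 0 dB/decade.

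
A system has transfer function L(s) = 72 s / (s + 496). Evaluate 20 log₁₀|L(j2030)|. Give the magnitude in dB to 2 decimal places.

36.89 dB

|j2030| = 2030
|j2030 + 496| = √(2030² + 496²) = 2090
|L(j2030)| = 72 × 2030 / 2090 = 69.942
20 log₁₀(69.942) = 36.895 dB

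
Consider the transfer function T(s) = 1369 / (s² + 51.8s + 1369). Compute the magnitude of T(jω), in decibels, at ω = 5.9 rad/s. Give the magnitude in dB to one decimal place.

0.0 dB

|(j5.9)² + 51.8(j5.9) + 1369| = |1334.2 + j305.62| = 1369
|T(j5.9)| = 1369 / 1369 = 1.0002
20 log₁₀(1.0002) = 0.00 dB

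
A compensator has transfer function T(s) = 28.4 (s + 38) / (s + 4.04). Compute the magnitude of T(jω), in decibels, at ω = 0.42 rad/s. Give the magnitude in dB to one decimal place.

|j0.42 + 38| = √(0.42² + 38²) = 38
|j0.42 + 4.04| = √(0.42² + 4.04²) = 4.062
|T(j0.42)| = 28.4 × 38 / 4.062 = 265.71
20 log₁₀(265.71) = 48.49 dB

48.5 dB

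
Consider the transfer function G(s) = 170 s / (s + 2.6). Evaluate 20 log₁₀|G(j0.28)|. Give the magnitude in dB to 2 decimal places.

|j0.28| = 0.28
|j0.28 + 2.6| = √(0.28² + 2.6²) = 2.615
|G(j0.28)| = 170 × 0.28 / 2.615 = 18.202
20 log₁₀(18.202) = 25.203 dB

25.20 dB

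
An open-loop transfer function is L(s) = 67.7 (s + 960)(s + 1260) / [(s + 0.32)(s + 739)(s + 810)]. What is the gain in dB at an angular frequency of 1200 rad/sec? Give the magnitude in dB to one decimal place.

|j1200 + 960| = √(1200² + 960²) = 1537
|j1200 + 1260| = √(1200² + 1260²) = 1740
|j1200 + 0.32| = √(1200² + 0.32²) = 1200
|j1200 + 739| = √(1200² + 739²) = 1409
|j1200 + 810| = √(1200² + 810²) = 1448
|L(j1200)| = 67.7 × 1537 × 1740 / (1200 × 1409 × 1448) = 0.073935
20 log₁₀(0.073935) = -22.62 dB

-22.6 dB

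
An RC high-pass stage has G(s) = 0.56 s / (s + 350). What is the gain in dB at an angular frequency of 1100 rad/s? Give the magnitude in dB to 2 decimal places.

|j1100| = 1100
|j1100 + 350| = √(1100² + 350²) = 1154
|G(j1100)| = 0.56 × 1100 / 1154 = 0.53364
20 log₁₀(0.53364) = -5.455 dB

-5.46 dB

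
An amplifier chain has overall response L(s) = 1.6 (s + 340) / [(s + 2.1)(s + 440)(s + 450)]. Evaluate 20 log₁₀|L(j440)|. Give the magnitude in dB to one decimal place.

-105.7 dB

|j440 + 340| = √(440² + 340²) = 556.1
|j440 + 2.1| = √(440² + 2.1²) = 440
|j440 + 440| = √(440² + 440²) = 622.3
|j440 + 450| = √(440² + 450²) = 629.4
|L(j440)| = 1.6 × 556.1 / (440 × 622.3 × 629.4) = 5.1631e-06
20 log₁₀(5.1631e-06) = -105.74 dB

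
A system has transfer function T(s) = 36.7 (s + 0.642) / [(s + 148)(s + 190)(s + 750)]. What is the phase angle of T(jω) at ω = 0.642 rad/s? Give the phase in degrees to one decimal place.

44.5 deg

∠(j0.642 + 0.642) = arctan(0.642/0.642) = 45.00°
∠(j0.642 + 148) = arctan(0.642/148) = 0.25°
∠(j0.642 + 190) = arctan(0.642/190) = 0.19°
∠(j0.642 + 750) = arctan(0.642/750) = 0.05°
∠T(j0.642) = 45.00° − (0.25° + 0.19° + 0.05°) = 44.51°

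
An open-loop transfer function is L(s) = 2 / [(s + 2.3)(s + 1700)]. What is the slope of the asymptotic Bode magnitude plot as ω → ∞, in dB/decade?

-40 dB/decade

With 0 zeros and 2 poles, the high-frequency asymptotic slope is 20 × (0 − 2) = -40 dB/decade.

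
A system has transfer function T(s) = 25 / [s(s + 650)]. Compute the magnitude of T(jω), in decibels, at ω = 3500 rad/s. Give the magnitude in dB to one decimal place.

|j3500 + 650| = √(3500² + 650²) = 3560
|j3500| = 3500
|T(j3500)| = 25 / (3560 × 3500) = 2.0065e-06
20 log₁₀(2.0065e-06) = -113.95 dB

-114.0 dB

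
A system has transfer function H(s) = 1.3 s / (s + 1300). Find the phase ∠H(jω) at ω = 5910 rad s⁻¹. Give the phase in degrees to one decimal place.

∠(j5910) = 90.00°
∠(j5910 + 1300) = arctan(5910/1300) = 77.59°
∠H(j5910) = 90.00° − 77.59° = 12.41°

12.4°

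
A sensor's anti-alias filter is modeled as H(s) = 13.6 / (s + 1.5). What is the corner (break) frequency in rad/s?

The single real pole at s = −1.5 gives a corner at ω = 1.5 rad/s.

1.5 rad/s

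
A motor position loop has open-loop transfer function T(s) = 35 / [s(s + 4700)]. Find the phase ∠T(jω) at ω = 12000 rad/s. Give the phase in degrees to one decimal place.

∠(j12000 + 4700) = arctan(12000/4700) = 68.61°
∠(j12000) = 90.00°
∠T(j12000) = − (68.61° + 90.00°) = -158.61°

-158.6°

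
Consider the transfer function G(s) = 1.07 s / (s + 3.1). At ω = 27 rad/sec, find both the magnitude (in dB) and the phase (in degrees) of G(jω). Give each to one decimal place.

|G| = 0.5 dB, ∠G = 6.5°

|j27| = 27
|j27 + 3.1| = √(27² + 3.1²) = 27.18
|G(j27)| = 1.07 × 27 / 27.18 = 1.063
20 log₁₀(1.063) = 0.53 dB
∠(j27) = 90.00°
∠(j27 + 3.1) = arctan(27/3.1) = 83.45°
∠G(j27) = 90.00° − 83.45° = 6.55°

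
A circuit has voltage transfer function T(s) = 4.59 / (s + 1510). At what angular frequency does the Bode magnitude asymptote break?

The single real pole at s = −1510 gives a corner at ω = 1510 rad/s.

1510 rad/s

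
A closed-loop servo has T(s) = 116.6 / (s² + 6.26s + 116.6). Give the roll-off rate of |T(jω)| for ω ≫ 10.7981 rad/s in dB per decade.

With 0 zeros and 2 poles, the high-frequency asymptotic slope is 20 × (0 − 2) = -40 dB/decade.

-40 dB/decade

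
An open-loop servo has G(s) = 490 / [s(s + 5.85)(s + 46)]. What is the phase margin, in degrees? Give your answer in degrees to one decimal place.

Gain crossover: |G(jω)| = 1 at ω ≈ 1.74 rad s⁻¹.
∠G(j1.74) = −90° − arctan(1.74/5.85) − arctan(1.74/46) ≈ -108.77°
PM = 180° + (-108.77°) = 71.23°

71.2°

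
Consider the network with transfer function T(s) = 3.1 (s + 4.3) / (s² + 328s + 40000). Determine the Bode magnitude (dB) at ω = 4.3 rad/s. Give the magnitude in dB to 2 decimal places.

|j4.3 + 4.3| = √(4.3² + 4.3²) = 6.081
|(j4.3)² + 328(j4.3) + 40000| = |39982 + j1410.4| = 4.001e+04
|T(j4.3)| = 3.1 × 6.081 / 4.001e+04 = 0.00047121
20 log₁₀(0.00047121) = -66.536 dB

-66.54 dB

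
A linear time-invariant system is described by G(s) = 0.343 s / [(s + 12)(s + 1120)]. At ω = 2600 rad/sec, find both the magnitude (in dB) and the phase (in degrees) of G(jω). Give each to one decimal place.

|j2600| = 2600
|j2600 + 12| = √(2600² + 12²) = 2600
|j2600 + 1120| = √(2600² + 1120²) = 2831
|G(j2600)| = 0.343 × 2600 / (2600 × 2831) = 0.00012116
20 log₁₀(0.00012116) = -78.33 dB
∠(j2600) = 90.00°
∠(j2600 + 12) = arctan(2600/12) = 89.74°
∠(j2600 + 1120) = arctan(2600/1120) = 66.70°
∠G(j2600) = 90.00° − (89.74° + 66.70°) = -66.43°

|G| = -78.3 dB, ∠G = -66.4 deg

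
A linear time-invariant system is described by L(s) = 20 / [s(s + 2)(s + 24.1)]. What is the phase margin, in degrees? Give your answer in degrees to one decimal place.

77.5 deg

Gain crossover: |L(jω)| = 1 at ω ≈ 0.407 rad/s.
∠L(j0.407) = −90° − arctan(0.407/2) − arctan(0.407/24.1) ≈ -102.46°
PM = 180° + (-102.46°) = 77.54°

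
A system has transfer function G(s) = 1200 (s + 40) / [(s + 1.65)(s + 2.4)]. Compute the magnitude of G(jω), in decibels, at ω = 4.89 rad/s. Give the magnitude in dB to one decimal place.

64.7 dB

|j4.89 + 40| = √(4.89² + 40²) = 40.3
|j4.89 + 1.65| = √(4.89² + 1.65²) = 5.161
|j4.89 + 2.4| = √(4.89² + 2.4²) = 5.447
|G(j4.89)| = 1200 × 40.3 / (5.161 × 5.447) = 1720.1
20 log₁₀(1720.1) = 64.71 dB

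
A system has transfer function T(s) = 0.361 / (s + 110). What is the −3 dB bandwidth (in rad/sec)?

110 rad/sec

For a single-pole low-pass, the −3 dB point is at the pole: ω = 110 rad/sec.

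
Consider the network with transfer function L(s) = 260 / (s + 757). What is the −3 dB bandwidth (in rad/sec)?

757 rad/sec

For a single-pole low-pass, the −3 dB point is at the pole: ω = 757 rad/sec.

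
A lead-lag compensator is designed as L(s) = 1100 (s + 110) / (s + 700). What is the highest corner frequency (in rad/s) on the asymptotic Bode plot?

700 rad/s

Break frequencies occur at each pole and zero magnitude: 110 rad/s, 700 rad/s.
The highest is 700 rad/s.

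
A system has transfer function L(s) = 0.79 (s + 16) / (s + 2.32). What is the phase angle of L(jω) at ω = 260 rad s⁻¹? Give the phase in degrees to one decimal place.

∠(j260 + 16) = arctan(260/16) = 86.48°
∠(j260 + 2.32) = arctan(260/2.32) = 89.49°
∠L(j260) = 86.48° − 89.49° = -3.01°

-3.0 deg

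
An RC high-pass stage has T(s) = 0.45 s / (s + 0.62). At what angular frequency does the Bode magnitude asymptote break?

0.62 rad/s

The single real pole at s = −0.62 gives a corner at ω = 0.62 rad/s.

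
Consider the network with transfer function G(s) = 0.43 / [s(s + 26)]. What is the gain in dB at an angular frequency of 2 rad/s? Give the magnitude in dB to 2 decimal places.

|j2 + 26| = √(2² + 26²) = 26.08
|j2| = 2
|G(j2)| = 0.43 / (26.08 × 2) = 0.0082449
20 log₁₀(0.0082449) = -41.676 dB

-41.68 dB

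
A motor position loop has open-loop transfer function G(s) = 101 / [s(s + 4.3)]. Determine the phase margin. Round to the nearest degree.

24°

Gain crossover: |G(jω)| = 1 at ω ≈ 9.6 rad/sec.
∠G(j9.6) = −90° − arctan(9.6/4.3) ≈ -155.87°
PM = 180° + (-155.87°) = 24.13°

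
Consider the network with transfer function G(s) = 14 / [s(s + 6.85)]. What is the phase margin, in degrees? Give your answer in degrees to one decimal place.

74.0°

Gain crossover: |G(jω)| = 1 at ω ≈ 1.96 rad/sec.
∠G(j1.96) = −90° − arctan(1.96/6.85) ≈ -106.00°
PM = 180° + (-106.00°) = 74.00°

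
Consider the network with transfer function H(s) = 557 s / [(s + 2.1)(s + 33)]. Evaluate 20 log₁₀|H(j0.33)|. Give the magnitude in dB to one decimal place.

|j0.33| = 0.33
|j0.33 + 2.1| = √(0.33² + 2.1²) = 2.126
|j0.33 + 33| = √(0.33² + 33²) = 33
|H(j0.33)| = 557 × 0.33 / (2.126 × 33) = 2.6201
20 log₁₀(2.6201) = 8.37 dB

8.4 dB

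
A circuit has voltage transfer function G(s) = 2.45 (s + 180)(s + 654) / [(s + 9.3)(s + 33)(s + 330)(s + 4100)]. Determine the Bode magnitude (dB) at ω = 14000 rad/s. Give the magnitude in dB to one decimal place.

|j14000 + 180| = √(14000² + 180²) = 1.4e+04
|j14000 + 654| = √(14000² + 654²) = 1.402e+04
|j14000 + 9.3| = √(14000² + 9.3²) = 1.4e+04
|j14000 + 33| = √(14000² + 33²) = 1.4e+04
|j14000 + 330| = √(14000² + 330²) = 1.4e+04
|j14000 + 4100| = √(14000² + 4100²) = 1.459e+04
|G(j14000)| = 2.45 × 1.4e+04 × 1.402e+04 / (1.4e+04 × 1.4e+04 × 1.4e+04 × 1.459e+04) = 1.2007e-08
20 log₁₀(1.2007e-08) = -158.41 dB

-158.4 dB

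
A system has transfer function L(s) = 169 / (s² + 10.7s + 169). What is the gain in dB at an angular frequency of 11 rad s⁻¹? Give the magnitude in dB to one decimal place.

2.5 dB

|(j11)² + 10.7(j11) + 169| = |48 + j117.7| = 127.1
|L(j11)| = 169 / 127.1 = 1.3295
20 log₁₀(1.3295) = 2.47 dB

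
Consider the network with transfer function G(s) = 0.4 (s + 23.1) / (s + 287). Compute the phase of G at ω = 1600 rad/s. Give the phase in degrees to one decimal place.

9.3 deg

∠(j1600 + 23.1) = arctan(1600/23.1) = 89.17°
∠(j1600 + 287) = arctan(1600/287) = 79.83°
∠G(j1600) = 89.17° − 79.83° = 9.34°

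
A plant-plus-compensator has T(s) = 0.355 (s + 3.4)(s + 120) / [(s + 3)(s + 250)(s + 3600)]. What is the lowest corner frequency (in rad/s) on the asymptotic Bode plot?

Break frequencies occur at each pole and zero magnitude: 3 rad/s, 3.4 rad/s, 120 rad/s, 250 rad/s, 3600 rad/s.
The lowest is 3 rad/s.

3 rad/s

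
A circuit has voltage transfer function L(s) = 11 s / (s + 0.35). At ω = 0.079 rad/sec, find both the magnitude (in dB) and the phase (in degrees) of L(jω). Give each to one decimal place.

|j0.079| = 0.079
|j0.079 + 0.35| = √(0.079² + 0.35²) = 0.3588
|L(j0.079)| = 11 × 0.079 / 0.3588 = 2.4219
20 log₁₀(2.4219) = 7.68 dB
∠(j0.079) = 90.00°
∠(j0.079 + 0.35) = arctan(0.079/0.35) = 12.72°
∠L(j0.079) = 90.00° − 12.72° = 77.28°

|L| = 7.7 dB, ∠L = 77.3 deg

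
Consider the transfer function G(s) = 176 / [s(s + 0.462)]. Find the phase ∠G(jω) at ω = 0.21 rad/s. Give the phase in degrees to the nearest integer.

∠(j0.21 + 0.462) = arctan(0.21/0.462) = 24.44°
∠(j0.21) = 90.00°
∠G(j0.21) = − (24.44° + 90.00°) = -114.44°

-114 deg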